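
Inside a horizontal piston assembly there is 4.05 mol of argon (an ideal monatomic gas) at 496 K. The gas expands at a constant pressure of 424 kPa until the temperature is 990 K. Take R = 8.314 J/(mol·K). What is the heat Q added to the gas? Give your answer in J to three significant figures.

Q ≈ 41600 J

Isobaric: W = nRΔT = (4.05)(8.314)(494) = 16634 J.
ΔU = nCᵥΔT with Cᵥ = 3R/2: ΔU = (4.05)(12.47)(494) = 24951 J.
Q = ΔU + W = 24951 + 16634 = 41585 J.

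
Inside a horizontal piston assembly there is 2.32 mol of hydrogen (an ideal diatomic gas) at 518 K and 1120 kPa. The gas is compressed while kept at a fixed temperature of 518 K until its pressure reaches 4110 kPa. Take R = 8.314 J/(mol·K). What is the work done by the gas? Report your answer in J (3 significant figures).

W ≈ -13000 J

Isothermal process: W = nRT ln(V₂/V₁) = nRT ln(P₁/P₂).
W = (2.32)(8.314)(518) × ln(1120/4110)
  = 9991 × ln(0.2725) = 9991 × -1.3
W_by_gas = -12990 J.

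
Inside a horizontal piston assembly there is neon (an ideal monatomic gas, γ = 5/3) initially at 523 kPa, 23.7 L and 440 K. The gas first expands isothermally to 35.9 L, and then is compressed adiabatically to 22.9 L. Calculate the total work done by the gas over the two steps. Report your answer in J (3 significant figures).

W_total ≈ -1350 J

Step 1 (isothermal): W = P₁V₁ ln(V₂/V₁) = (12395) ln(35.9/23.7) = 5147 J.
After step 1: P = 345.3 kPa, V = 35.9 L, T = 440 K.
Step 2 (adiabatic): W = (P₁V₁ − P₂V₂)/(γ−1) = (12395 − 16727)/0.667 = -6498 J.
W_total = 5147 − 6498 = -1351 J.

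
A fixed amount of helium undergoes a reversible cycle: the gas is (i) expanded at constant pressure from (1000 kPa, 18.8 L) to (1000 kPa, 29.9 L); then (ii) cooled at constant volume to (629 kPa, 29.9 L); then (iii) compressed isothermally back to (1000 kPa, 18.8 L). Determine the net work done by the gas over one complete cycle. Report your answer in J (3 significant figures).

Leg (i): W = PΔV = (1000)(29.9 − 18.8) = 11100 J.
Leg (ii): W = 0.
Leg (iii): W = PᵢVᵢ ln(V_f/Vᵢ) = (18807) ln(18.8/29.9) = -8727 J.
W_net = 11100 − 8727 = 2373 J.

W_net ≈ 2370 J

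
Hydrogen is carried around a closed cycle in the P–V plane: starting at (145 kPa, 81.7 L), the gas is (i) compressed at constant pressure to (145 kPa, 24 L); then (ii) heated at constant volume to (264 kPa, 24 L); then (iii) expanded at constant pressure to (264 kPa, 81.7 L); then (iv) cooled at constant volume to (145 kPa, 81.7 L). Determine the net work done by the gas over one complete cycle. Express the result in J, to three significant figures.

Constant-volume legs do no work.
W(i) = (145)(24 − 81.7) = -8366 J; W(iii) = (264)(81.7 − 24) = 15233 J.
W_net = -8366 + 15233 = 6866 J (the clockwise enclosed area).

W_net ≈ 6870 J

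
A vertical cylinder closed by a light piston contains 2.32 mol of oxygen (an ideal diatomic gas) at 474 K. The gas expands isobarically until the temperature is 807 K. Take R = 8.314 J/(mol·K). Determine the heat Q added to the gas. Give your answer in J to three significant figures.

Q ≈ 22500 J

Isobaric: W = nRΔT = (2.32)(8.314)(333) = 6423 J.
ΔU = nCᵥΔT with Cᵥ = 5R/2: ΔU = (2.32)(20.79)(333) = 16058 J.
Q = ΔU + W = 16058 + 6423 = 22481 J.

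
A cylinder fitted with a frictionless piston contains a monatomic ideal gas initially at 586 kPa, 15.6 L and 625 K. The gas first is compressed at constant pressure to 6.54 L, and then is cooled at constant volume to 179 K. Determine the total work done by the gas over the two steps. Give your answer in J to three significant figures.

W_total ≈ -5310 J

Step 1 (isobaric): W = PΔV = (586 kPa)(6.54 − 15.6 L) = -5309 J.
Step 2 (isochoric): W = 0 (constant volume).
W_total = -5309 + 0 = -5309 J.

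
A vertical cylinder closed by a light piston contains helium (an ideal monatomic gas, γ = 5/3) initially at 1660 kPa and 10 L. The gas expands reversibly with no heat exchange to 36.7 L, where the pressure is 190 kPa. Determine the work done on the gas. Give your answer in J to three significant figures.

Adiabatic: W = (P₁V₁ − P₂V₂)/(γ − 1) with γ = 5/3.
P₁V₁ = 16600 J, P₂V₂ = 6973 J.
W = (16600 − 6973) / 0.6667 = 14440 J.
Work on gas = −W_by = -14440 J.

W ≈ -14400 J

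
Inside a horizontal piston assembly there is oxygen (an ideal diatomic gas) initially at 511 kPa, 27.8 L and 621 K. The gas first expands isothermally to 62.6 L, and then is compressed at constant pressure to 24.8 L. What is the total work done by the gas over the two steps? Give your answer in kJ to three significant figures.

W_total ≈ 2.95 kJ

Step 1 (isothermal): W = P₁V₁ ln(V₂/V₁) = (14206) ln(62.6/27.8) = 11531 J.
After step 1: P = 226.9 kPa, V = 62.6 L, T = 621 K.
Step 2 (isobaric): W = PΔV = (226.9 kPa)(24.8 − 62.6 L) = -8578 J.
W_total = 11531 − 8578 = 2953 J.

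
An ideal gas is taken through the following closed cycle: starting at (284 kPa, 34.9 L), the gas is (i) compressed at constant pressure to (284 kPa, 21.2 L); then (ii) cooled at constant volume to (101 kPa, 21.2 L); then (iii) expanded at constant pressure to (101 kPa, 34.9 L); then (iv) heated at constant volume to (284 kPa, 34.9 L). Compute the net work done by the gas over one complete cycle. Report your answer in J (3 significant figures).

Constant-volume legs do no work.
W(i) = (284)(21.2 − 34.9) = -3891 J; W(iii) = (101)(34.9 − 21.2) = 1384 J.
W_net = -3891 + 1384 = -2507 J (the counter-clockwise enclosed area).

W_net ≈ -2510 J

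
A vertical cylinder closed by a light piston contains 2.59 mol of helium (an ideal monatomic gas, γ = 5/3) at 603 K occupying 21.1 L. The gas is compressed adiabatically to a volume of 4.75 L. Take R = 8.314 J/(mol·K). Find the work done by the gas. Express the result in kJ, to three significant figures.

Adiabatic: TV^(γ−1) = const with γ = 5/3.
T₂ = T₁ (V₁/V₂)^(γ−1) = 603 × (21.1/4.75)^0.667 = 603 × 2.702 = 1629 K.
W_by = nCᵥ(T₁ − T₂) = (2.59)(12.47)(603 − 1629) = -33154 J.

W ≈ -33.2 kJ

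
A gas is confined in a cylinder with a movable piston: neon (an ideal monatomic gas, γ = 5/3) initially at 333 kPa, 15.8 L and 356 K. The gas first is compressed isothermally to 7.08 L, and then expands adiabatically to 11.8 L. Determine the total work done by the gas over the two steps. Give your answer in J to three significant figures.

W_total ≈ -1950 J

Step 1 (isothermal): W = P₁V₁ ln(V₂/V₁) = (5261) ln(7.08/15.8) = -4224 J.
After step 1: P = 743.1 kPa, V = 7.08 L, T = 356 K.
Step 2 (adiabatic): W = (P₁V₁ − P₂V₂)/(γ−1) = (5261 − 3743)/0.667 = 2278 J.
W_total = -4224 + 2278 = -1946 J.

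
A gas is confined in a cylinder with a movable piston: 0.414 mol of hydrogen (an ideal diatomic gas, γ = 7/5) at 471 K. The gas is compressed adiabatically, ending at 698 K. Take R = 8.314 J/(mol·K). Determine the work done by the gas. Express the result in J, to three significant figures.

Adiabatic ⇒ Q = 0, so W_by = −ΔU = nCᵥ(T₁ − T₂).
Cᵥ = 5R/2 = 20.79 J/(mol·K).
W = (0.414)(20.79)(471 − 698) = -1953 J.

W ≈ -1950 J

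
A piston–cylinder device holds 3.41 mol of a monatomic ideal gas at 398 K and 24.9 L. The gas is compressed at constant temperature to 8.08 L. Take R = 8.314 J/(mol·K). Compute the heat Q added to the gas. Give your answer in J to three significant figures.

Q ≈ -12700 J

Isothermal ⇒ ΔU = 0, so Q = W = nRT ln(V₂/V₁).
Q = (3.41)(8.314)(398) ln(8.08/24.9) = 11284 × -1.125 = -12699 J.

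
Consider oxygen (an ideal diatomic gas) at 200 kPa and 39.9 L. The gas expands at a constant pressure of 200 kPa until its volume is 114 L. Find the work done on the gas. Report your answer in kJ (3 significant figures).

W ≈ -14.8 kJ

Isobaric: W = P ΔV.
W = (200 kPa)(114 − 39.9 L) = (200)(74.1) = 14820 J.
Work on gas = −W_by = -14820 J.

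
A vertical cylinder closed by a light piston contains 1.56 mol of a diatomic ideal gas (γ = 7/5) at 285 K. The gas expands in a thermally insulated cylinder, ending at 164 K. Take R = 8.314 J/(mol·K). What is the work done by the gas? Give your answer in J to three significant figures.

Adiabatic ⇒ Q = 0, so W_by = −ΔU = nCᵥ(T₁ − T₂).
Cᵥ = 5R/2 = 20.79 J/(mol·K).
W = (1.56)(20.79)(285 − 164) = 3923 J.

W ≈ 3920 J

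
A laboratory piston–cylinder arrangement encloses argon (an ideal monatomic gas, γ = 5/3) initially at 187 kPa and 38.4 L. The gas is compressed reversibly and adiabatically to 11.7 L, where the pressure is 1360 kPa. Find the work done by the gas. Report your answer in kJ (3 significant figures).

W ≈ -13.1 kJ

Adiabatic: W = (P₁V₁ − P₂V₂)/(γ − 1) with γ = 5/3.
P₁V₁ = 7181 J, P₂V₂ = 15912 J.
W = (7181 − 15912) / 0.6667 = -13097 J.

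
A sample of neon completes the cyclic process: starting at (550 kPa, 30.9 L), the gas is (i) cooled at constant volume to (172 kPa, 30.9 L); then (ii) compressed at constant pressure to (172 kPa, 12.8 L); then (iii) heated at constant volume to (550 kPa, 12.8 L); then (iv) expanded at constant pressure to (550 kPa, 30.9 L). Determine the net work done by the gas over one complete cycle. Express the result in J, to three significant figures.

Constant-volume legs do no work.
W(ii) = (172)(12.8 − 30.9) = -3113 J; W(iv) = (550)(30.9 − 12.8) = 9955 J.
W_net = -3113 + 9955 = 6842 J (the clockwise enclosed area).

W_net ≈ 6840 J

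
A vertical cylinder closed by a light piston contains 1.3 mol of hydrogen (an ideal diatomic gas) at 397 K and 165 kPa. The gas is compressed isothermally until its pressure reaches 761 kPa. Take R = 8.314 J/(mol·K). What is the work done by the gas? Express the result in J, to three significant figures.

Isothermal process: W = nRT ln(V₂/V₁) = nRT ln(P₁/P₂).
W = (1.3)(8.314)(397) × ln(165/761)
  = 4291 × ln(0.2168) = 4291 × -1.529
W_by_gas = -6559 J.

W ≈ -6560 J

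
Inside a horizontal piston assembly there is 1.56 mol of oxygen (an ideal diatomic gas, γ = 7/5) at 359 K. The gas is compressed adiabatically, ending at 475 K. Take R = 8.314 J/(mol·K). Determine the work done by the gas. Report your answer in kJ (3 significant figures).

W ≈ -3.76 kJ

Adiabatic ⇒ Q = 0, so W_by = −ΔU = nCᵥ(T₁ − T₂).
Cᵥ = 5R/2 = 20.79 J/(mol·K).
W = (1.56)(20.79)(359 − 475) = -3761 J.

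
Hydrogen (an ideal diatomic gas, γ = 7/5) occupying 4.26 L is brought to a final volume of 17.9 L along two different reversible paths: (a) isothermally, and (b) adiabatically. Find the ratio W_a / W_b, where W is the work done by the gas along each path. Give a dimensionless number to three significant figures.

W_a / W_b ≈ 1.31

Path (a) isothermal: W = P₁V₁ ln(V₂/V₁) → W_a/(P₁V₁) = 1.436.
Path (b) adiabatic: W = P₁V₁(1 − (V₁/V₂)^(γ−1))/(γ−1) → W_b/(P₁V₁) = 1.092.
W_a / W_b = 1.436 / 1.092 = 1.314.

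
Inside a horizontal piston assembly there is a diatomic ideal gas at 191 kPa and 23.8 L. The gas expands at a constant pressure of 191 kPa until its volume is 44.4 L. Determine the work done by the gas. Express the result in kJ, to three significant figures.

Isobaric: W = P ΔV.
W = (191 kPa)(44.4 − 23.8 L) = (191)(20.6) = 3935 J.

W ≈ 3.93 kJ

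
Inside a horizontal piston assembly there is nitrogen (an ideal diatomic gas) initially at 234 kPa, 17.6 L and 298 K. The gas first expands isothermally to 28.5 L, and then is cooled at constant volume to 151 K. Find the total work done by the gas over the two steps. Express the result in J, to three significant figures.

W_total ≈ 1990 J

Step 1 (isothermal): W = P₁V₁ ln(V₂/V₁) = (4118) ln(28.5/17.6) = 1985 J.
Step 2 (isochoric): W = 0 (constant volume).
W_total = 1985 + 0 = 1985 J.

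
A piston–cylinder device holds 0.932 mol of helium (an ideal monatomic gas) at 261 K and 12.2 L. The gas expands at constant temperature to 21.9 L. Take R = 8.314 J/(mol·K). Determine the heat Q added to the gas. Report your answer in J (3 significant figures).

Q ≈ 1180 J

Isothermal ⇒ ΔU = 0, so Q = W = nRT ln(V₂/V₁).
Q = (0.932)(8.314)(261) ln(21.9/12.2) = 2022 × 0.5851 = 1183 J.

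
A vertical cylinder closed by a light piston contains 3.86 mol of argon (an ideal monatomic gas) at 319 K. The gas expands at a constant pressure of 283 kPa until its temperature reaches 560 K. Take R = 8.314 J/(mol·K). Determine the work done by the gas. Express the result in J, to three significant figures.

Isobaric: W = P ΔV = nR ΔT.
W = (3.86)(8.314)(560 − 319) = 7734 J.

W ≈ 7730 J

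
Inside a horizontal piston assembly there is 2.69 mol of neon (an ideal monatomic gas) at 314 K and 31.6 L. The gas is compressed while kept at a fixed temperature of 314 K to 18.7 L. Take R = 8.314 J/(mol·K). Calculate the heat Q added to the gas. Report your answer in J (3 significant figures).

Q ≈ -3680 J

Isothermal ⇒ ΔU = 0, so Q = W = nRT ln(V₂/V₁).
Q = (2.69)(8.314)(314) ln(18.7/31.6) = 7023 × -0.5246 = -3684 J.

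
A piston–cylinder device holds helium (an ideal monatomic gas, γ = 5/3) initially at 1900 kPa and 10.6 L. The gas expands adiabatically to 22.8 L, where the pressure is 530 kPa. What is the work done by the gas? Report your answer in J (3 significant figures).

W ≈ 12100 J

Adiabatic: W = (P₁V₁ − P₂V₂)/(γ − 1) with γ = 5/3.
P₁V₁ = 20140 J, P₂V₂ = 12084 J.
W = (20140 − 12084) / 0.6667 = 12084 J.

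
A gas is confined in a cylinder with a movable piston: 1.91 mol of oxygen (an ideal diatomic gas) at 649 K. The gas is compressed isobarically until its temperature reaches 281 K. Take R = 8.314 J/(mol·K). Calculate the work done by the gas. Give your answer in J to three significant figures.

W ≈ -5840 J

Isobaric: W = P ΔV = nR ΔT.
W = (1.91)(8.314)(281 − 649) = -5844 J.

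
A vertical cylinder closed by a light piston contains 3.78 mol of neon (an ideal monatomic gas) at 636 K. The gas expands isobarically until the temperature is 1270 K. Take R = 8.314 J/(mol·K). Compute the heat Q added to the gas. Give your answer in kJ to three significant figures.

Q ≈ 49.8 kJ

Isobaric: W = nRΔT = (3.78)(8.314)(634) = 19925 J.
ΔU = nCᵥΔT with Cᵥ = 3R/2: ΔU = (3.78)(12.47)(634) = 29887 J.
Q = ΔU + W = 29887 + 19925 = 49812 J.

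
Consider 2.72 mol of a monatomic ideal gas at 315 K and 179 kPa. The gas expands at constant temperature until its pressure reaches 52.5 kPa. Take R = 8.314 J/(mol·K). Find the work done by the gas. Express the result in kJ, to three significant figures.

W ≈ 8.74 kJ

Isothermal process: W = nRT ln(V₂/V₁) = nRT ln(P₁/P₂).
W = (2.72)(8.314)(315) × ln(179/52.5)
  = 7123 × ln(3.41) = 7123 × 1.227
W_by_gas = 8737 J.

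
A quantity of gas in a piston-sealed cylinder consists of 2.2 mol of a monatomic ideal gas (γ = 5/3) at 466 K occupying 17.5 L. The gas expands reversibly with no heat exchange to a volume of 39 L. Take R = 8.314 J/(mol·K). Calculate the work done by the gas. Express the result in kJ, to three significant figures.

Adiabatic: TV^(γ−1) = const with γ = 5/3.
T₂ = T₁ (V₁/V₂)^(γ−1) = 466 × (17.5/39)^0.667 = 466 × 0.5861 = 273.1 K.
W_by = nCᵥ(T₁ − T₂) = (2.2)(12.47)(466 − 273.1) = 5292 J.

W ≈ 5.29 kJ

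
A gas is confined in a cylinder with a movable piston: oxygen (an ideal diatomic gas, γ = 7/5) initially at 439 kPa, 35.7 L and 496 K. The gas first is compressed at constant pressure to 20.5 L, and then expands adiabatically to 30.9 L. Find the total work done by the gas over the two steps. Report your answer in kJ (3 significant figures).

W_total ≈ -3.27 kJ

Step 1 (isobaric): W = PΔV = (439 kPa)(20.5 − 35.7 L) = -6673 J.
After step 1: P = 439 kPa, V = 20.5 L, T = 284.8 K.
Step 2 (adiabatic): W = (P₁V₁ − P₂V₂)/(γ−1) = (9000 − 7637)/0.4 = 3406 J.
W_total = -6673 + 3406 = -3267 J.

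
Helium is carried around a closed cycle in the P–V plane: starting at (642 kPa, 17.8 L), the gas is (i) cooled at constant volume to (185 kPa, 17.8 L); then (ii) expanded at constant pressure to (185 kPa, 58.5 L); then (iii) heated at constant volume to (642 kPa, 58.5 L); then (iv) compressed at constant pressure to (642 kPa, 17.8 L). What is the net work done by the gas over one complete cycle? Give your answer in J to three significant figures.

Constant-volume legs do no work.
W(ii) = (185)(58.5 − 17.8) = 7530 J; W(iv) = (642)(17.8 − 58.5) = -26129 J.
W_net = 7530 − 26129 = -18600 J (the counter-clockwise enclosed area).

W_net ≈ -18600 J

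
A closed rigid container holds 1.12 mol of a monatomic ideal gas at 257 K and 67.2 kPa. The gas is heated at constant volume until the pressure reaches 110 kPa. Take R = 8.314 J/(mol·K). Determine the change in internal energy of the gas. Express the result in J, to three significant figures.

ΔU ≈ 2290 J

Constant volume ⇒ W = 0, so Q = ΔU = nCᵥΔT with Cᵥ = 3R/2 = 12.47 J/(mol·K).
At constant V, T₂/T₁ = P₂/P₁ ⇒ ΔT = T₁(P₂/P₁ − 1) = 257·(110/67.2 − 1) = 163.7 K.
ΔU = (1.12)(12.47)(163.7) = 2286 J.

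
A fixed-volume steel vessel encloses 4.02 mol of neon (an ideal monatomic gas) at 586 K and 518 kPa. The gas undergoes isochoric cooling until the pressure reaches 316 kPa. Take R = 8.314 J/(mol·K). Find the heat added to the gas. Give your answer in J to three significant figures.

Constant volume ⇒ W = 0, so Q = ΔU = nCᵥΔT with Cᵥ = 3R/2 = 12.47 J/(mol·K).
At constant V, T₂/T₁ = P₂/P₁ ⇒ ΔT = T₁(P₂/P₁ − 1) = 586·(316/518 − 1) = -228.5 K.
ΔU = (4.02)(12.47)(-228.5) = -11456 J.

Q ≈ -11500 J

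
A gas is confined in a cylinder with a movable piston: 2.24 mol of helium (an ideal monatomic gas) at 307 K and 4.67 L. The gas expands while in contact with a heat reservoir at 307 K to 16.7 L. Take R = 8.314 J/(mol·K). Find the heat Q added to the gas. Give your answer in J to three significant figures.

Isothermal ⇒ ΔU = 0, so Q = W = nRT ln(V₂/V₁).
Q = (2.24)(8.314)(307) ln(16.7/4.67) = 5717 × 1.274 = 7285 J.

Q ≈ 7290 J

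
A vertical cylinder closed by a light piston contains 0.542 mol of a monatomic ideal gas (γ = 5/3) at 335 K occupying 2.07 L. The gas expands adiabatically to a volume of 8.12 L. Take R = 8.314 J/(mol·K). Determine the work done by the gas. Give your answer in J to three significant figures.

Adiabatic: TV^(γ−1) = const with γ = 5/3.
T₂ = T₁ (V₁/V₂)^(γ−1) = 335 × (2.07/8.12)^0.667 = 335 × 0.402 = 134.7 K.
W_by = nCᵥ(T₁ − T₂) = (0.542)(12.47)(335 − 134.7) = 1354 J.

W ≈ 1350 J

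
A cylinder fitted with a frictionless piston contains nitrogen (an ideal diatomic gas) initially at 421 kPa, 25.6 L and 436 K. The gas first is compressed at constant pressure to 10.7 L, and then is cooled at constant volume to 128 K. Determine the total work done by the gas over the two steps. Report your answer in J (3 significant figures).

W_total ≈ -6270 J

Step 1 (isobaric): W = PΔV = (421 kPa)(10.7 − 25.6 L) = -6273 J.
Step 2 (isochoric): W = 0 (constant volume).
W_total = -6273 + 0 = -6273 J.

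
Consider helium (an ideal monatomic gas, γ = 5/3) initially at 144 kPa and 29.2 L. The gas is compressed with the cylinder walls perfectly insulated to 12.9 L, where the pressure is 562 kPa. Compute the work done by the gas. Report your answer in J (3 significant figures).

Adiabatic: W = (P₁V₁ − P₂V₂)/(γ − 1) with γ = 5/3.
P₁V₁ = 4205 J, P₂V₂ = 7250 J.
W = (4205 − 7250) / 0.6667 = -4567 J.

W ≈ -4570 J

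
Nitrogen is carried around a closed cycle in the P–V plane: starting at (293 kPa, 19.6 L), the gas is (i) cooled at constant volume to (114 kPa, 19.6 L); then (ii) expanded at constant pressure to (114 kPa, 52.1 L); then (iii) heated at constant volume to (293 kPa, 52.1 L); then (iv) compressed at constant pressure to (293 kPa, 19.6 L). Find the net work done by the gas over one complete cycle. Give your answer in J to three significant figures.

W_net ≈ -5820 J

Constant-volume legs do no work.
W(ii) = (114)(52.1 − 19.6) = 3705 J; W(iv) = (293)(19.6 − 52.1) = -9522 J.
W_net = 3705 − 9522 = -5818 J (the counter-clockwise enclosed area).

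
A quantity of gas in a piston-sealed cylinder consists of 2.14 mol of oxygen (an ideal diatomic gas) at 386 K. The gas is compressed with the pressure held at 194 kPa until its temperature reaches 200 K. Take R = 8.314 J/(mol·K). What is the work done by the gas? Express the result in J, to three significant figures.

W ≈ -3310 J

Isobaric: W = P ΔV = nR ΔT.
W = (2.14)(8.314)(200 − 386) = -3309 J.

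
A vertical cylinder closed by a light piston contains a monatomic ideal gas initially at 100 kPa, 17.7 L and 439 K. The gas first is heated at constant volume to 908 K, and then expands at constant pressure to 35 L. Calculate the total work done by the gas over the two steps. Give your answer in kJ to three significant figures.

Step 1 (isochoric): W = 0 (constant volume).
After step 1: P = 206.8 kPa (V unchanged).
Step 2 (isobaric): W = PΔV = (206.8 kPa)(35 − 17.7 L) = 3578 J.
W_total = 0 + 3578 = 3578 J.

W_total ≈ 3.58 kJ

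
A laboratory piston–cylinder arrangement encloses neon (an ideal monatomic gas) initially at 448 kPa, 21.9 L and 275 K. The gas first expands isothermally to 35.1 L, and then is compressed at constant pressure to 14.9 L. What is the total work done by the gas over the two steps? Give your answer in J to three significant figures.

W_total ≈ -1020 J

Step 1 (isothermal): W = P₁V₁ ln(V₂/V₁) = (9811) ln(35.1/21.9) = 4628 J.
After step 1: P = 279.5 kPa, V = 35.1 L, T = 275 K.
Step 2 (isobaric): W = PΔV = (279.5 kPa)(14.9 − 35.1 L) = -5646 J.
W_total = 4628 − 5646 = -1018 J.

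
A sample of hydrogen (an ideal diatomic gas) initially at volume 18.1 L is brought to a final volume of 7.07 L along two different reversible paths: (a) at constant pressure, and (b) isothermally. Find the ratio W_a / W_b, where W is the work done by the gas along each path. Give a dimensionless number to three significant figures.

Path (a) isobaric: W = P₁(V₂ − V₁) → W_a/(P₁V₁) = -0.6094.
Path (b) isothermal: W = P₁V₁ ln(V₂/V₁) → W_b/(P₁V₁) = -0.9401.
W_a / W_b = -0.6094 / -0.9401 = 0.6483.

W_a / W_b ≈ 0.648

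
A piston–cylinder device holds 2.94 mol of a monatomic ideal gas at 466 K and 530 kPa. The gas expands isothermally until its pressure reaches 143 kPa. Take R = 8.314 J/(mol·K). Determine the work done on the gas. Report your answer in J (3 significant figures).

W ≈ -14900 J

Isothermal process: W = nRT ln(V₂/V₁) = nRT ln(P₁/P₂).
W = (2.94)(8.314)(466) × ln(530/143)
  = 11391 × ln(3.706) = 11391 × 1.31
W_by_gas = 14922 J; work on gas = −W_by = -14922 J.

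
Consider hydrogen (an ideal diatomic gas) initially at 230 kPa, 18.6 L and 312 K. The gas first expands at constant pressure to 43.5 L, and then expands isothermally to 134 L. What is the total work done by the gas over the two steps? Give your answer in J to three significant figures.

Step 1 (isobaric): W = PΔV = (230 kPa)(43.5 − 18.6 L) = 5727 J.
After step 1: P = 230 kPa, V = 43.5 L, T = 729.7 K.
Step 2 (isothermal): W = P₁V₁ ln(V₂/V₁) = (10005) ln(134/43.5) = 11256 J.
W_total = 5727 + 11256 = 16983 J.

W_total ≈ 17000 J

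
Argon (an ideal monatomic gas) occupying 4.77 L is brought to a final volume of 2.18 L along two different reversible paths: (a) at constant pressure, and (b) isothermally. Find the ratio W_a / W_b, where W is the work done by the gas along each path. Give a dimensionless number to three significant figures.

Path (a) isobaric: W = P₁(V₂ − V₁) → W_a/(P₁V₁) = -0.543.
Path (b) isothermal: W = P₁V₁ ln(V₂/V₁) → W_b/(P₁V₁) = -0.783.
W_a / W_b = -0.543 / -0.783 = 0.6934.

W_a / W_b ≈ 0.693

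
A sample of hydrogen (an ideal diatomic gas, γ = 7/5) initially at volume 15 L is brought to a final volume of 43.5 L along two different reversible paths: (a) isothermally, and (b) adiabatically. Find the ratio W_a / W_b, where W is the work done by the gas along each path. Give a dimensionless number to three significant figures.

W_a / W_b ≈ 1.23

Path (a) isothermal: W = P₁V₁ ln(V₂/V₁) → W_a/(P₁V₁) = 1.065.
Path (b) adiabatic: W = P₁V₁(1 − (V₁/V₂)^(γ−1))/(γ−1) → W_b/(P₁V₁) = 0.867.
W_a / W_b = 1.065 / 0.867 = 1.228.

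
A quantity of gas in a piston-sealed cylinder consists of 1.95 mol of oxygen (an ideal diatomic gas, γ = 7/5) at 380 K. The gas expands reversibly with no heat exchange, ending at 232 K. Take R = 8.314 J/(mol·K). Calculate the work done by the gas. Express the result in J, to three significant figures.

W ≈ 6000 J

Adiabatic ⇒ Q = 0, so W_by = −ΔU = nCᵥ(T₁ − T₂).
Cᵥ = 5R/2 = 20.79 J/(mol·K).
W = (1.95)(20.79)(380 − 232) = 5999 J.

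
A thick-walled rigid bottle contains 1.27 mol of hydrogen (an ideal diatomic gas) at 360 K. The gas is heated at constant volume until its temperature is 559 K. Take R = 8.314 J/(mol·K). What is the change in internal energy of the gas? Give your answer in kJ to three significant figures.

ΔU ≈ 5.25 kJ

Constant volume ⇒ W = 0, so Q = ΔU = nCᵥΔT with Cᵥ = 5R/2 = 20.79 J/(mol·K).
ΔU = (1.27)(20.79)(559 − 360) = 5253 J.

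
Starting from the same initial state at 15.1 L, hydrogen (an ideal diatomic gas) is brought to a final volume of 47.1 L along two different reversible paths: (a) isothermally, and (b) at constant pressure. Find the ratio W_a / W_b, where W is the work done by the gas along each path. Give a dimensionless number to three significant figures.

Path (a) isothermal: W = P₁V₁ ln(V₂/V₁) → W_a/(P₁V₁) = 1.138.
Path (b) isobaric: W = P₁(V₂ − V₁) → W_b/(P₁V₁) = 2.119.
W_a / W_b = 1.138 / 2.119 = 0.5368.

W_a / W_b ≈ 0.537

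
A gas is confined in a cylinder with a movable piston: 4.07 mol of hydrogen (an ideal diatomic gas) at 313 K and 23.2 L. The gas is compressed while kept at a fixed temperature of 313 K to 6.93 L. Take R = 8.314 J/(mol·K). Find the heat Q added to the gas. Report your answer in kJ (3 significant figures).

Isothermal ⇒ ΔU = 0, so Q = W = nRT ln(V₂/V₁).
Q = (4.07)(8.314)(313) ln(6.93/23.2) = 10591 × -1.208 = -12797 J.

Q ≈ -12.8 kJ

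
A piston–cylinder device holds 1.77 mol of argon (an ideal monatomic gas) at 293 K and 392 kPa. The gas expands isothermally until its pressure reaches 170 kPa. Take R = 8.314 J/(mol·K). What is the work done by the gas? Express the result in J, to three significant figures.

W ≈ 3600 J

Isothermal process: W = nRT ln(V₂/V₁) = nRT ln(P₁/P₂).
W = (1.77)(8.314)(293) × ln(392/170)
  = 4312 × ln(2.306) = 4312 × 0.8355
W_by_gas = 3602 J.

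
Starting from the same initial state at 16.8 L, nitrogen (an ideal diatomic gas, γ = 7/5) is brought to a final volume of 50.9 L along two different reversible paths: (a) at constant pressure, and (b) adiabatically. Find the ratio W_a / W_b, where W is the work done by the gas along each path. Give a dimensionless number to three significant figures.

Path (a) isobaric: W = P₁(V₂ − V₁) → W_a/(P₁V₁) = 2.03.
Path (b) adiabatic: W = P₁V₁(1 − (V₁/V₂)^(γ−1))/(γ−1) → W_b/(P₁V₁) = 0.8954.
W_a / W_b = 2.03 / 0.8954 = 2.267.

W_a / W_b ≈ 2.27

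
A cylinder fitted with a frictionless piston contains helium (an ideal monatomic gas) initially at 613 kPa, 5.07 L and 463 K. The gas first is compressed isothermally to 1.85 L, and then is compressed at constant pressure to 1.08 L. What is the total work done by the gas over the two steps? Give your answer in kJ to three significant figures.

W_total ≈ -4.43 kJ

Step 1 (isothermal): W = P₁V₁ ln(V₂/V₁) = (3108) ln(1.85/5.07) = -3133 J.
After step 1: P = 1680 kPa, V = 1.85 L, T = 463 K.
Step 2 (isobaric): W = PΔV = (1680 kPa)(1.08 − 1.85 L) = -1294 J.
W_total = -3133 − 1294 = -4427 J.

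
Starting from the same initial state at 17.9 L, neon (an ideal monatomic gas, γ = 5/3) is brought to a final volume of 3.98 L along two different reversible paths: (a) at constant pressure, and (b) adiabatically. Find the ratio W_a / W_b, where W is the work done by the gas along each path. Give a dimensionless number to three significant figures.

W_a / W_b ≈ 0.301

Path (a) isobaric: W = P₁(V₂ − V₁) → W_a/(P₁V₁) = -0.7777.
Path (b) adiabatic: W = P₁V₁(1 − (V₁/V₂)^(γ−1))/(γ−1) → W_b/(P₁V₁) = -2.587.
W_a / W_b = -0.7777 / -2.587 = 0.3006.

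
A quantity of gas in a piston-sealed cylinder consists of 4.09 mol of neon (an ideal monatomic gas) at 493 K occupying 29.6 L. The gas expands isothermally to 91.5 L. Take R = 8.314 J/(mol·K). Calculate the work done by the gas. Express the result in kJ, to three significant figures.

W ≈ 18.9 kJ

Isothermal: W = nRT ln(V₂/V₁).
W = (4.09)(8.314)(493) × ln(91.5/29.6)
  = 16764 × 1.129
W_by_gas = 18919 J.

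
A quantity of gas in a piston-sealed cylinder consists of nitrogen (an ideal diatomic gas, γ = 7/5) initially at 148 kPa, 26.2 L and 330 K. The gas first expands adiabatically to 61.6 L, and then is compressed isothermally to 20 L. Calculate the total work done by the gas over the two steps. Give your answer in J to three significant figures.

W_total ≈ -291 J

Step 1 (adiabatic): W = (P₁V₁ − P₂V₂)/(γ−1) = (3878 − 2755)/0.4 = 2808 J.
After step 1: P = 44.72 kPa, V = 61.6 L, T = 234.4 K.
Step 2 (isothermal): W = P₁V₁ ln(V₂/V₁) = (2755) ln(20/61.6) = -3099 J.
W_total = 2808 − 3099 = -291.1 J.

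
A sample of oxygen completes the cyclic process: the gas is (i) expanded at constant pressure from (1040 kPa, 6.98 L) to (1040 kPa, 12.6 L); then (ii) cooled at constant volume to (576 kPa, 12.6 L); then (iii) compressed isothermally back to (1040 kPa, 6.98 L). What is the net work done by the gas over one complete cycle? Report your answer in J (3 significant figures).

Leg (i): W = PΔV = (1040)(12.6 − 6.98) = 5845 J.
Leg (ii): W = 0.
Leg (iii): W = PᵢVᵢ ln(V_f/Vᵢ) = (7258) ln(6.98/12.6) = -4287 J.
W_net = 5845 − 4287 = 1558 J.

W_net ≈ 1560 J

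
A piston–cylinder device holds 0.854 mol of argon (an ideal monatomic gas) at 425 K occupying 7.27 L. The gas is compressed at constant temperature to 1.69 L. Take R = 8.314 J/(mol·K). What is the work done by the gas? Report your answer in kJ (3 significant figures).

W ≈ -4.40 kJ

Isothermal: W = nRT ln(V₂/V₁).
W = (0.854)(8.314)(425) × ln(1.69/7.27)
  = 3018 × -1.459
W_by_gas = -4403 J.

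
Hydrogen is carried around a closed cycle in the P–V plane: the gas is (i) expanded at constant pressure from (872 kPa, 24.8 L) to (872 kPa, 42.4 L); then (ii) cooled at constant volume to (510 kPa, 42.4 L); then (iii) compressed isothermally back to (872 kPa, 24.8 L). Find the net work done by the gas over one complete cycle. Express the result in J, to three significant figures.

W_net ≈ 3750 J

Leg (i): W = PΔV = (872)(42.4 − 24.8) = 15347 J.
Leg (ii): W = 0.
Leg (iii): W = PᵢVᵢ ln(V_f/Vᵢ) = (21624) ln(24.8/42.4) = -11597 J.
W_net = 15347 − 11597 = 3750 J.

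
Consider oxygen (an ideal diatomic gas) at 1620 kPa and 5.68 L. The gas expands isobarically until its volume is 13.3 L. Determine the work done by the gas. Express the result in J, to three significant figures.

W ≈ 12300 J

Isobaric: W = P ΔV.
W = (1620 kPa)(13.3 − 5.68 L) = (1620)(7.62) = 12344 J.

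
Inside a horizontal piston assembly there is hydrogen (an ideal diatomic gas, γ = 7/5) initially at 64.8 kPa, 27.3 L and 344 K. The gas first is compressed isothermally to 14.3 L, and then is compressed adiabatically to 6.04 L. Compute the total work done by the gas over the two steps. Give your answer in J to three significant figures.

Step 1 (isothermal): W = P₁V₁ ln(V₂/V₁) = (1769) ln(14.3/27.3) = -1144 J.
After step 1: P = 123.7 kPa, V = 14.3 L, T = 344 K.
Step 2 (adiabatic): W = (P₁V₁ − P₂V₂)/(γ−1) = (1769 − 2497)/0.4 = -1820 J.
W_total = -1144 − 1820 = -2964 J.

W_total ≈ -2960 J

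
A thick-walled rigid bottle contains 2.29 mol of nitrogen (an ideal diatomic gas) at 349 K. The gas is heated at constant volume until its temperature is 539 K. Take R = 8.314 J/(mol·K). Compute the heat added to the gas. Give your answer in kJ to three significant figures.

Q ≈ 9.04 kJ

Constant volume ⇒ W = 0, so Q = ΔU = nCᵥΔT with Cᵥ = 5R/2 = 20.79 J/(mol·K).
ΔU = (2.29)(20.79)(539 − 349) = 9044 J.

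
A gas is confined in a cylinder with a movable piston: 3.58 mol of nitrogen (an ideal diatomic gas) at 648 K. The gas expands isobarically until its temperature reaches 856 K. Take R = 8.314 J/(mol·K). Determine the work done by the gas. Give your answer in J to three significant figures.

Isobaric: W = P ΔV = nR ΔT.
W = (3.58)(8.314)(856 − 648) = 6191 J.

W ≈ 6190 J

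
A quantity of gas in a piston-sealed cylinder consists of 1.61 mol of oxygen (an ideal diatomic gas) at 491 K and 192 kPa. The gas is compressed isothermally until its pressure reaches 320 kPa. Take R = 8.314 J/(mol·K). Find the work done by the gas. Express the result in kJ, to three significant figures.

W ≈ -3.36 kJ

Isothermal process: W = nRT ln(V₂/V₁) = nRT ln(P₁/P₂).
W = (1.61)(8.314)(491) × ln(192/320)
  = 6572 × ln(0.6) = 6572 × -0.5108
W_by_gas = -3357 J.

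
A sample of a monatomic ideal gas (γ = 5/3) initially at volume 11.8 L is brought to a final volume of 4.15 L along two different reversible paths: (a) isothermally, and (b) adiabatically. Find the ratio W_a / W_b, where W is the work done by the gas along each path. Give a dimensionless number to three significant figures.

W_a / W_b ≈ 0.692

Path (a) isothermal: W = P₁V₁ ln(V₂/V₁) → W_a/(P₁V₁) = -1.045.
Path (b) adiabatic: W = P₁V₁(1 − (V₁/V₂)^(γ−1))/(γ−1) → W_b/(P₁V₁) = -1.511.
W_a / W_b = -1.045 / -1.511 = 0.6918.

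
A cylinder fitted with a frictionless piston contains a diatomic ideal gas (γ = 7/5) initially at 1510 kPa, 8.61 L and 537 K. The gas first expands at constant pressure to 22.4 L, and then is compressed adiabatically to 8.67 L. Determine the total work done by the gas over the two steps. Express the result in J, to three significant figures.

W_total ≈ -18200 J

Step 1 (isobaric): W = PΔV = (1510 kPa)(22.4 − 8.61 L) = 20823 J.
After step 1: P = 1510 kPa, V = 22.4 L, T = 1397 K.
Step 2 (adiabatic): W = (P₁V₁ − P₂V₂)/(γ−1) = (33824 − 49444)/0.4 = -39051 J.
W_total = 20823 − 39051 = -18228 J.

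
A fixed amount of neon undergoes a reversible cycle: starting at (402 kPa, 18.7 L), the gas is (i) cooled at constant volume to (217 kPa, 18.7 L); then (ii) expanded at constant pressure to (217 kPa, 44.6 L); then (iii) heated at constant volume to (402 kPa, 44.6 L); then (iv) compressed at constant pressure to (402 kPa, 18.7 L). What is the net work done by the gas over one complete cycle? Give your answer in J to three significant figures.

Constant-volume legs do no work.
W(ii) = (217)(44.6 − 18.7) = 5620 J; W(iv) = (402)(18.7 − 44.6) = -10412 J.
W_net = 5620 − 10412 = -4792 J (the counter-clockwise enclosed area).

W_net ≈ -4790 J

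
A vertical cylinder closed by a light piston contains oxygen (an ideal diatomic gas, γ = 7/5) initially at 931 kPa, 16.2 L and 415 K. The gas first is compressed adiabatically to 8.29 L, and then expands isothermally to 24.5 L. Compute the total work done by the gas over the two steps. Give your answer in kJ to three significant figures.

Step 1 (adiabatic): W = (P₁V₁ − P₂V₂)/(γ−1) = (15082 − 19717)/0.4 = -11588 J.
After step 1: P = 2378 kPa, V = 8.29 L, T = 542.5 K.
Step 2 (isothermal): W = P₁V₁ ln(V₂/V₁) = (19717) ln(24.5/8.29) = 21366 J.
W_total = -11588 + 21366 = 9778 J.

W_total ≈ 9.78 kJ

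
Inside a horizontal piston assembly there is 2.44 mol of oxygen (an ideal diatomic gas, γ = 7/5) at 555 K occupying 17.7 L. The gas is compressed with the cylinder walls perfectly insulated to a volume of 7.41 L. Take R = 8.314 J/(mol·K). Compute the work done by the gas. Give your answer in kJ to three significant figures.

W ≈ -11.7 kJ

Adiabatic: TV^(γ−1) = const with γ = 7/5.
T₂ = T₁ (V₁/V₂)^(γ−1) = 555 × (17.7/7.41)^0.4 = 555 × 1.417 = 786.2 K.
W_by = nCᵥ(T₁ − T₂) = (2.44)(20.79)(555 − 786.2) = -11727 J.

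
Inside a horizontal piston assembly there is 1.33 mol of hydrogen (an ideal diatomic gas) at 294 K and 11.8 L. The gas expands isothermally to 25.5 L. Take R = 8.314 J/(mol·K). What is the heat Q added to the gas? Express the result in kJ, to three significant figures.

Isothermal ⇒ ΔU = 0, so Q = W = nRT ln(V₂/V₁).
Q = (1.33)(8.314)(294) ln(25.5/11.8) = 3251 × 0.7706 = 2505 J.

Q ≈ 2.51 kJ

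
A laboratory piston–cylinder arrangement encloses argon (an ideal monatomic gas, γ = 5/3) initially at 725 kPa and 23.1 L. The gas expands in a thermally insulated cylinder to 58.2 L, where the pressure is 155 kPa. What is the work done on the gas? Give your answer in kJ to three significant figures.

Adiabatic: W = (P₁V₁ − P₂V₂)/(γ − 1) with γ = 5/3.
P₁V₁ = 16748 J, P₂V₂ = 9021 J.
W = (16748 − 9021) / 0.6667 = 11590 J.
Work on gas = −W_by = -11590 J.

W ≈ -11.6 kJ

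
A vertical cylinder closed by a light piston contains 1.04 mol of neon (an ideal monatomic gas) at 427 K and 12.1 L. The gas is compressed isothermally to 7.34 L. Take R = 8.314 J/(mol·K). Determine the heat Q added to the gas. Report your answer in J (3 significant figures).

Isothermal ⇒ ΔU = 0, so Q = W = nRT ln(V₂/V₁).
Q = (1.04)(8.314)(427) ln(7.34/12.1) = 3692 × -0.4999 = -1846 J.

Q ≈ -1850 J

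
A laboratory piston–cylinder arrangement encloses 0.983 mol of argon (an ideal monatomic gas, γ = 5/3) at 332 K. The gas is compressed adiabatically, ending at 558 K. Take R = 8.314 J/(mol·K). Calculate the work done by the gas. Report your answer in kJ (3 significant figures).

Adiabatic ⇒ Q = 0, so W_by = −ΔU = nCᵥ(T₁ − T₂).
Cᵥ = 3R/2 = 12.47 J/(mol·K).
W = (0.983)(12.47)(332 − 558) = -2771 J.

W ≈ -2.77 kJ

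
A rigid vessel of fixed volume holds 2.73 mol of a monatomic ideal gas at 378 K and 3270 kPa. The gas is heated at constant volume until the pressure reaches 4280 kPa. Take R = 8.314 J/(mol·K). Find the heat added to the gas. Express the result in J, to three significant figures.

Constant volume ⇒ W = 0, so Q = ΔU = nCᵥΔT with Cᵥ = 3R/2 = 12.47 J/(mol·K).
At constant V, T₂/T₁ = P₂/P₁ ⇒ ΔT = T₁(P₂/P₁ − 1) = 378·(4280/3270 − 1) = 116.8 K.
ΔU = (2.73)(12.47)(116.8) = 3975 J.

Q ≈ 3970 J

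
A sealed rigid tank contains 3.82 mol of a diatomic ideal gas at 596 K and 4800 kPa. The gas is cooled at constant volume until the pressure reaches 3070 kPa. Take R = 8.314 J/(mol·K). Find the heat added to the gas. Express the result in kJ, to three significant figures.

Constant volume ⇒ W = 0, so Q = ΔU = nCᵥΔT with Cᵥ = 5R/2 = 20.79 J/(mol·K).
At constant V, T₂/T₁ = P₂/P₁ ⇒ ΔT = T₁(P₂/P₁ − 1) = 596·(3070/4800 − 1) = -214.8 K.
ΔU = (3.82)(20.79)(-214.8) = -17056 J.

Q ≈ -17.1 kJ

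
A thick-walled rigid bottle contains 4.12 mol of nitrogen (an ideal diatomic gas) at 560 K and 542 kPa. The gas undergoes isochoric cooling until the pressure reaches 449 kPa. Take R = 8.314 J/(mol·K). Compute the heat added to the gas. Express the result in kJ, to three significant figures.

Constant volume ⇒ W = 0, so Q = ΔU = nCᵥΔT with Cᵥ = 5R/2 = 20.79 J/(mol·K).
At constant V, T₂/T₁ = P₂/P₁ ⇒ ΔT = T₁(P₂/P₁ − 1) = 560·(449/542 − 1) = -96.09 K.
ΔU = (4.12)(20.79)(-96.09) = -8228 J.

Q ≈ -8.23 kJ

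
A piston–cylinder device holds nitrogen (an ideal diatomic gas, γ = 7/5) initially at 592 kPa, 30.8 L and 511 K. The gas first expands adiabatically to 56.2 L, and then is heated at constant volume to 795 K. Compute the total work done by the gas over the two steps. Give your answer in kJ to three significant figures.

W_total ≈ 9.75 kJ

Step 1 (adiabatic): W = (P₁V₁ − P₂V₂)/(γ−1) = (18234 − 14335)/0.4 = 9746 J.
Step 2 (isochoric): W = 0 (constant volume).
W_total = 9746 + 0 = 9746 J.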